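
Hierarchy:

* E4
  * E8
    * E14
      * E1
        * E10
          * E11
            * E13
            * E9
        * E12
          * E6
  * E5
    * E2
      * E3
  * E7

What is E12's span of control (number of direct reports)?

E12 directly manages E6. That is 1 direct report.

1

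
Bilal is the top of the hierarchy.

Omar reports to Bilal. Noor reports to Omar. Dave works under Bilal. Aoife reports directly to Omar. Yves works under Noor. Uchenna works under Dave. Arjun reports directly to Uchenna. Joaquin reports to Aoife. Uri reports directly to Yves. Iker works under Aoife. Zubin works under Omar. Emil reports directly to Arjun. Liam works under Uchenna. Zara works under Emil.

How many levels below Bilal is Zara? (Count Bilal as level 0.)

5

Chain from Zara up to Bilal: Zara → Emil → Arjun → Uchenna → Dave → Bilal. That is 5 steps up, so Zara is 5 levels below Bilal.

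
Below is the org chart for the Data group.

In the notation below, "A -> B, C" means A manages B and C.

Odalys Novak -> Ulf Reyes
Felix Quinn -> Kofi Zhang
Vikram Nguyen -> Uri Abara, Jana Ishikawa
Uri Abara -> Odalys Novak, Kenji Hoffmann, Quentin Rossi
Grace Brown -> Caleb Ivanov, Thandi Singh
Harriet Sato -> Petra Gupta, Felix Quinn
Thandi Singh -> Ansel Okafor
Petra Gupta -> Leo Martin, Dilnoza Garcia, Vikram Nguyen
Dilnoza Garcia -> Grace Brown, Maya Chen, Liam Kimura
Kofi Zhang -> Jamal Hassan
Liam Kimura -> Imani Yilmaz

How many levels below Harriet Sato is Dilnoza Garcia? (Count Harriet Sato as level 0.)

2

Chain from Dilnoza Garcia up to Harriet Sato: Dilnoza Garcia → Petra Gupta → Harriet Sato. That is 2 steps up, so Dilnoza Garcia is 2 levels below Harriet Sato.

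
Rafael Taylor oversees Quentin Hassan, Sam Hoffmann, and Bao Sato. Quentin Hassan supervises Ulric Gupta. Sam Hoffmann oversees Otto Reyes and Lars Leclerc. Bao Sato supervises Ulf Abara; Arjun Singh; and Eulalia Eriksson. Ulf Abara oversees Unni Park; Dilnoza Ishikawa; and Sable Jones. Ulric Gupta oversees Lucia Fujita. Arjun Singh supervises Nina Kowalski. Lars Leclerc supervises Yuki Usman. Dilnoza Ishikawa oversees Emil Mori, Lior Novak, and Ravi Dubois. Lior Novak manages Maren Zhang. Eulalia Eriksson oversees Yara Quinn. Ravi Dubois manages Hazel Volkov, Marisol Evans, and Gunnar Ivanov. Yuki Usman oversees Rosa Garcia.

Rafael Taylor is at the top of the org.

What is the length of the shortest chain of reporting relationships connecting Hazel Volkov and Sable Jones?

Hazel Volkov is 3 levels below Ulf Abara, and Sable Jones is 1 level below Ulf Abara (their lowest common manager). The shortest path runs up from Hazel Volkov to Ulf Abara and back down to Sable Jones: 3 + 1 = 4 links.

4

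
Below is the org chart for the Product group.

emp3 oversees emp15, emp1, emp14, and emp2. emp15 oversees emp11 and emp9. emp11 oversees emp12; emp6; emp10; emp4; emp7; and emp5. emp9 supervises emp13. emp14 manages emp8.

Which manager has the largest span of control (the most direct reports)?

Direct-report counts: emp3 has 4; emp14 has 1; emp15 has 2; emp9 has 1; emp11 has 6. The largest is 6, held by emp11.

emp11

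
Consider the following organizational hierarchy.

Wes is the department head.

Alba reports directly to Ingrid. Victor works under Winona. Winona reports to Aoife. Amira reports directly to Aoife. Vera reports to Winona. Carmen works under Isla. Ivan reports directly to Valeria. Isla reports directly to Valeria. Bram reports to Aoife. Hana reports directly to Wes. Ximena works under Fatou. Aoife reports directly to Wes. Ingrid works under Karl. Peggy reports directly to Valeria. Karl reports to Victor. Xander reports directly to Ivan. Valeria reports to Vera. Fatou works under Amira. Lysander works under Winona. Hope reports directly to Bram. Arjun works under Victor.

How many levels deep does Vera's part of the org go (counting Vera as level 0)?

The longest chain under Vera runs Vera → Valeria → Ivan → Xander, which is 3 levels below Vera.

3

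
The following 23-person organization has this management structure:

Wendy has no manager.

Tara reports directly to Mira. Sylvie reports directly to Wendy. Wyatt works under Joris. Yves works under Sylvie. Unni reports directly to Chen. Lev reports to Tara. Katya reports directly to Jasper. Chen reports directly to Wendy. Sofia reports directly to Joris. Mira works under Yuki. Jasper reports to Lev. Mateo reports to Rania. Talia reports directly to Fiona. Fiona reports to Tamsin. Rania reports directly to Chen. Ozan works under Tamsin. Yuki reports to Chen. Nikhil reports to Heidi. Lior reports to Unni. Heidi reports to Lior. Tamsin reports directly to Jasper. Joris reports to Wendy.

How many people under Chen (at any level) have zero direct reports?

5

The people in Chen's organization with no one reporting to them are Nikhil, Mateo, Katya, Ozan, Talia. That is 5.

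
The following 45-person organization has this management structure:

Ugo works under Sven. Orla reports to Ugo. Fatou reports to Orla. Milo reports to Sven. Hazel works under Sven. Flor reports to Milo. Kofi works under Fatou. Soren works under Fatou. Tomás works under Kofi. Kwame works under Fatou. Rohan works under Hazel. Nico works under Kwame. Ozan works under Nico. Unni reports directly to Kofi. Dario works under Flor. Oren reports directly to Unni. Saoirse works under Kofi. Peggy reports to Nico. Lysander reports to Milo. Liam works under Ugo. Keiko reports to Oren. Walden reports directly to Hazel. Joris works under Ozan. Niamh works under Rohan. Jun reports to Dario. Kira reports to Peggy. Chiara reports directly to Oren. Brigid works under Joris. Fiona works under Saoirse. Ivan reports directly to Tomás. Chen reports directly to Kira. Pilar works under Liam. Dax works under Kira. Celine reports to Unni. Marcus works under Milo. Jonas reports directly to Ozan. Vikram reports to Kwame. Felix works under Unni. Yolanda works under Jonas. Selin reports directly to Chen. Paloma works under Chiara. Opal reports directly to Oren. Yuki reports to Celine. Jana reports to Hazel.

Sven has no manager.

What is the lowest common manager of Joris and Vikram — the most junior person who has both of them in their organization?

Joris's chain of managers is Ozan, Nico, Kwame, Fatou, Orla, Ugo, Sven. Vikram's chain of managers is Kwame, Fatou, Orla, Ugo, Sven. The first manager that appears in both chains is Kwame.

Kwame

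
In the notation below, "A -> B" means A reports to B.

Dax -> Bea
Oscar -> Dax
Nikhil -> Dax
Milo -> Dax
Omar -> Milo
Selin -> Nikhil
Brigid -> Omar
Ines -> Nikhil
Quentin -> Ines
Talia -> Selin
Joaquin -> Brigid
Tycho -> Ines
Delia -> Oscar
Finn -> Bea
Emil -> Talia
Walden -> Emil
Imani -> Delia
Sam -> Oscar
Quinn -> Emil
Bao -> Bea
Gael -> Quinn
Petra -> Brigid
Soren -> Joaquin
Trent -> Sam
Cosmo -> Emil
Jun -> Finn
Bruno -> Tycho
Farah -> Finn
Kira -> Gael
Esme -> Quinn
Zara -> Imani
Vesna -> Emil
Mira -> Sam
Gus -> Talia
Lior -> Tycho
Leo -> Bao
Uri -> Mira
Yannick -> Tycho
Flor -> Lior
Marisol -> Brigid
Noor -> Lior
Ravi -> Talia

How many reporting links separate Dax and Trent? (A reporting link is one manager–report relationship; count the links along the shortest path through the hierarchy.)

Trent is in Dax's organization: the chain from Trent up to Dax is Trent → Sam → Oscar → Dax, which is 3 links.

3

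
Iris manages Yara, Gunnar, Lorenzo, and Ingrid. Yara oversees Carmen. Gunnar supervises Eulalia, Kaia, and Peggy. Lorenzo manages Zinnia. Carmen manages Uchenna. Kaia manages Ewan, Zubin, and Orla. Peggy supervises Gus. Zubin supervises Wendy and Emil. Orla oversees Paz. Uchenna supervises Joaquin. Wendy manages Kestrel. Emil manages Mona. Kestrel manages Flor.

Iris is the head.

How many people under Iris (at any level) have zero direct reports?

9

The people in Iris's organization with no one reporting to them are Ingrid, Zinnia, Gus, Ewan, Paz, Mona, Flor, Eulalia, Joaquin. That is 9.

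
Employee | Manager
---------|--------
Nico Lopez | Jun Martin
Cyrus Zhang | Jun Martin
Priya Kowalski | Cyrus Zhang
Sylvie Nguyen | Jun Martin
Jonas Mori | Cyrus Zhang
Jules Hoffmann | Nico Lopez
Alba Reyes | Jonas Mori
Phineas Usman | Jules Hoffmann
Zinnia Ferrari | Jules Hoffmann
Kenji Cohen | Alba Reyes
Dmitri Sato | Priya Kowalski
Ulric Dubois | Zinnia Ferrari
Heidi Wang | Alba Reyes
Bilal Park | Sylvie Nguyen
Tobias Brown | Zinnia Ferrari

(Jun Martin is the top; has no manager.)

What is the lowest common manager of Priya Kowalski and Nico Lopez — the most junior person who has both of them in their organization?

Priya Kowalski's chain of managers is Cyrus Zhang, Jun Martin. Nico Lopez's chain of managers is Jun Martin. The first manager that appears in both chains is Jun Martin.

Jun Martin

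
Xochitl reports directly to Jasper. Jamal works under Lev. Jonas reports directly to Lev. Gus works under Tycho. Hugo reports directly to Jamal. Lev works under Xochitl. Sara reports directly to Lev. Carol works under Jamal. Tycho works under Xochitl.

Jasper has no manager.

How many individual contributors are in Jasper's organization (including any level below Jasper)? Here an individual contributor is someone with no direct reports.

5

The people in Jasper's organization with no one reporting to them are Sara, Hugo, Carol, Jonas, Gus. That is 5.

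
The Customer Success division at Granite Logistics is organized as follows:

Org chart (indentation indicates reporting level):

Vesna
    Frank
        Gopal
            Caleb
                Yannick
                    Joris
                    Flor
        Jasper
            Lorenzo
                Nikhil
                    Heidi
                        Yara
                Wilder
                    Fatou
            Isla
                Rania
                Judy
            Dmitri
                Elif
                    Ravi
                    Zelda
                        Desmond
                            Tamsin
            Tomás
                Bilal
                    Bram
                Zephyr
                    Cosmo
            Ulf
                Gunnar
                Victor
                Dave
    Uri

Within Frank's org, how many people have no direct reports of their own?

The people in Frank's organization with no one reporting to them are Dave, Victor, Gunnar, Cosmo, Bram, Tamsin, Ravi, Judy, Rania, Fatou, Yara, Flor, Joris. That is 13.

13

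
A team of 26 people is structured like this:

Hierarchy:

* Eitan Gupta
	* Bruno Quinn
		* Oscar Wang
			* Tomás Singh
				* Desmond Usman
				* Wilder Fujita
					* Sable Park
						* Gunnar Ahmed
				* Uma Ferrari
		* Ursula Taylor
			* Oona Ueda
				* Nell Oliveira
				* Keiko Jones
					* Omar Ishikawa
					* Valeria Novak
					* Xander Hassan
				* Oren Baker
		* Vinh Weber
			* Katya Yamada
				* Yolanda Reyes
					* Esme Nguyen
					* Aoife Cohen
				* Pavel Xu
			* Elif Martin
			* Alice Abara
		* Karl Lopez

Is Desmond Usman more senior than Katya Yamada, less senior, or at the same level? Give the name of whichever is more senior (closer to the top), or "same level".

Katya Yamada

Desmond Usman is 4 levels below Eitan Gupta; Katya Yamada is 3. Katya Yamada is higher.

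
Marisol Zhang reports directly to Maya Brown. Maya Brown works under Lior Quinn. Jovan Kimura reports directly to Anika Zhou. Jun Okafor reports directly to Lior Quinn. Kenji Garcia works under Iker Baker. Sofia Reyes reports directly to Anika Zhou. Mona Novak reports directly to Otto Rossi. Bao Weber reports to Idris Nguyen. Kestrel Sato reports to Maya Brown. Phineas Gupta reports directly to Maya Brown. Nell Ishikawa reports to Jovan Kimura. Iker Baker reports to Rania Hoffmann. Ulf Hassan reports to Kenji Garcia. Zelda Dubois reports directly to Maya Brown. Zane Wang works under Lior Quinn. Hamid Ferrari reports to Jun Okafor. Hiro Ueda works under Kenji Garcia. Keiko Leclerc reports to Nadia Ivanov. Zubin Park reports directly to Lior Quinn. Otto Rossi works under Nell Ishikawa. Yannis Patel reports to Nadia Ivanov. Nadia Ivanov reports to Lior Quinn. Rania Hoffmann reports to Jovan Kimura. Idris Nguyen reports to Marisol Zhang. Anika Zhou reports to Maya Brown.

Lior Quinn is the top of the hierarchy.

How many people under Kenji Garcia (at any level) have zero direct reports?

2

The people in Kenji Garcia's organization with no one reporting to them are Ulf Hassan, Hiro Ueda. That is 2.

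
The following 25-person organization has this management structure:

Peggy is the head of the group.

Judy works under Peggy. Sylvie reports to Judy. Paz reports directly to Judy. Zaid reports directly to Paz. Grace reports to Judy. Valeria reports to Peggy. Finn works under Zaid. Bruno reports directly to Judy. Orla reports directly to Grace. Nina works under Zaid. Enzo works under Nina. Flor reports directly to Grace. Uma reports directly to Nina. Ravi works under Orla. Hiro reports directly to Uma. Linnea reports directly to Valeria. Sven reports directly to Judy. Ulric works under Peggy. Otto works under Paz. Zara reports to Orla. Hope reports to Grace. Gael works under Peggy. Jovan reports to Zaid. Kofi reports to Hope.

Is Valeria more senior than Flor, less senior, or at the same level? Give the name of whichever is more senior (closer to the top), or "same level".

Valeria

Valeria is 1 level below Peggy; Flor is 3. Valeria is higher.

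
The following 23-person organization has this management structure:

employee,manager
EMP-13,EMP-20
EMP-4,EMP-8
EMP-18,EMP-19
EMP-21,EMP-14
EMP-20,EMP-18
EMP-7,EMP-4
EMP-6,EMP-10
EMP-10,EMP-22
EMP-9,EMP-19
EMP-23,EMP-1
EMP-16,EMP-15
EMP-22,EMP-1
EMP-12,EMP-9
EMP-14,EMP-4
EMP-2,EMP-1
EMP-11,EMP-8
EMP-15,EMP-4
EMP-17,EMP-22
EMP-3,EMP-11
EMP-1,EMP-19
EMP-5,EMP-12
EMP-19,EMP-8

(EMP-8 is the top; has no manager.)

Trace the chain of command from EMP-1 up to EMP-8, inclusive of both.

EMP-1 reports to EMP-19. EMP-19 reports to EMP-8. EMP-8 is at the top.

EMP-1 -> EMP-19 -> EMP-8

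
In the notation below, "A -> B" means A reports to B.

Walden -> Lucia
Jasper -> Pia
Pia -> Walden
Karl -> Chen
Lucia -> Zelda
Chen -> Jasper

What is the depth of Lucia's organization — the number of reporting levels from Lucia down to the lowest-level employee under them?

5

The longest chain under Lucia runs Lucia → Walden → Pia → Jasper → Chen → Karl, which is 5 levels below Lucia.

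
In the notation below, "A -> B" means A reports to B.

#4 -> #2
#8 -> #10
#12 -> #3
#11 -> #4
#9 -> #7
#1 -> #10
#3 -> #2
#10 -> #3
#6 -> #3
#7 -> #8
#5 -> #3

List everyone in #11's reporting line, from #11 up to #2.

#11 reports to #4. #4 reports to #2. #2 is at the top.

#11 -> #4 -> #2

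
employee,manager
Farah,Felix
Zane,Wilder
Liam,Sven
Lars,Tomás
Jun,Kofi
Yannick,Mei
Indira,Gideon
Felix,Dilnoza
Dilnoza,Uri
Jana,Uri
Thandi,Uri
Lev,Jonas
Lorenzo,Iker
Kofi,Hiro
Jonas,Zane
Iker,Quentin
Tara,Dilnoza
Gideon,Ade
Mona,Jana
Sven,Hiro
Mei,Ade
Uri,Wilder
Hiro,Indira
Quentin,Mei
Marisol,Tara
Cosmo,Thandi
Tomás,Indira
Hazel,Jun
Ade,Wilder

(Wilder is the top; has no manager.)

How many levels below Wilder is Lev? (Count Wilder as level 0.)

3

Chain from Lev up to Wilder: Lev → Jonas → Zane → Wilder. That is 3 steps up, so Lev is 3 levels below Wilder.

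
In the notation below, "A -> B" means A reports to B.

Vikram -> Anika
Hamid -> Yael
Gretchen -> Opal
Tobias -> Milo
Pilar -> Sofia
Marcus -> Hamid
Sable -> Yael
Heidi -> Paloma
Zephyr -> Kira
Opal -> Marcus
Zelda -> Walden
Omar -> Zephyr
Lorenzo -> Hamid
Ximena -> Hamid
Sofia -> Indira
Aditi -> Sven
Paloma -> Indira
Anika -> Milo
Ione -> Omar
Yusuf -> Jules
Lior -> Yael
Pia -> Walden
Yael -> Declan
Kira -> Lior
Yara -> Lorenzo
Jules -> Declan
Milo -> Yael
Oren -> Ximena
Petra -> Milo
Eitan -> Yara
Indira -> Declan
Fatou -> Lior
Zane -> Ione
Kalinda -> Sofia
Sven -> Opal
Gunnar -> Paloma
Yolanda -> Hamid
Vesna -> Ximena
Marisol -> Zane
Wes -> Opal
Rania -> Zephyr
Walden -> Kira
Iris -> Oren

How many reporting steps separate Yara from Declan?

4

Chain from Yara up to Declan: Yara → Lorenzo → Hamid → Yael → Declan. That is 4 steps up, so Yara is 4 levels below Declan.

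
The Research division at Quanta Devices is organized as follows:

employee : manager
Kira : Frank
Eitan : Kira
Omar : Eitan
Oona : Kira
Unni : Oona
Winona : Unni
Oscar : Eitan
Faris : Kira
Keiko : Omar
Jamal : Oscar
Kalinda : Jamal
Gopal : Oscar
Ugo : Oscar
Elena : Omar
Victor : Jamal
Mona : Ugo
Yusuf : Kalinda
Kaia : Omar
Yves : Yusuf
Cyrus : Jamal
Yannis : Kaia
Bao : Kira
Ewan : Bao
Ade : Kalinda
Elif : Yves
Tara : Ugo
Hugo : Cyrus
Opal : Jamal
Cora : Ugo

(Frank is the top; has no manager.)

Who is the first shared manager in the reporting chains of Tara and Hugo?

Tara's chain of managers is Ugo, Oscar, Eitan, Kira, Frank. Hugo's chain of managers is Cyrus, Jamal, Oscar, Eitan, Kira, Frank. The first manager that appears in both chains is Oscar.

Oscar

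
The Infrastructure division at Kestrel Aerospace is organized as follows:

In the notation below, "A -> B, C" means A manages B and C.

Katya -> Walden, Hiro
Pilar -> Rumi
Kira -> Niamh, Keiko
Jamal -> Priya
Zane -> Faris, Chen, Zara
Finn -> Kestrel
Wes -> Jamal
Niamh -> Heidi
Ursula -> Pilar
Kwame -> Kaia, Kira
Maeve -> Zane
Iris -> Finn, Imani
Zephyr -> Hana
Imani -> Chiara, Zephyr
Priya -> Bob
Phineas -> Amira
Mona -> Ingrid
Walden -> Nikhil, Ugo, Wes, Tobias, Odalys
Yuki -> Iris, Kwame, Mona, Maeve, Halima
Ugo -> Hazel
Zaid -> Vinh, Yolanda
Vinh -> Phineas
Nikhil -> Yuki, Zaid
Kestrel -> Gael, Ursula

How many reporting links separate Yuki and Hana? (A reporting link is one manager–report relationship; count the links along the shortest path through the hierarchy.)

4

Hana is in Yuki's organization: the chain from Hana up to Yuki is Hana → Zephyr → Imani → Iris → Yuki, which is 4 links.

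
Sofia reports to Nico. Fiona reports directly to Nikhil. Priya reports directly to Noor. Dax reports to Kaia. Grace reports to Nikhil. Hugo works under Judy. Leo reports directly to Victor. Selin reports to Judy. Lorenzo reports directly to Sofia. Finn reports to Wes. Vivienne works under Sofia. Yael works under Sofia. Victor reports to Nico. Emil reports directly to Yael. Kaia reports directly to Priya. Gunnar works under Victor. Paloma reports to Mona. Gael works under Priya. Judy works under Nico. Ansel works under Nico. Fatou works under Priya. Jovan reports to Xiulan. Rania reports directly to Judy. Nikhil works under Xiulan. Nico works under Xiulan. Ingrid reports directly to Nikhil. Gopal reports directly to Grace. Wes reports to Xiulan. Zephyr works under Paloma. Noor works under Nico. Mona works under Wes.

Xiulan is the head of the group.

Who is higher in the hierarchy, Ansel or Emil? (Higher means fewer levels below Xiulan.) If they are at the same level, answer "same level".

Ansel is 2 levels below Xiulan; Emil is 4. Ansel is higher.

Ansel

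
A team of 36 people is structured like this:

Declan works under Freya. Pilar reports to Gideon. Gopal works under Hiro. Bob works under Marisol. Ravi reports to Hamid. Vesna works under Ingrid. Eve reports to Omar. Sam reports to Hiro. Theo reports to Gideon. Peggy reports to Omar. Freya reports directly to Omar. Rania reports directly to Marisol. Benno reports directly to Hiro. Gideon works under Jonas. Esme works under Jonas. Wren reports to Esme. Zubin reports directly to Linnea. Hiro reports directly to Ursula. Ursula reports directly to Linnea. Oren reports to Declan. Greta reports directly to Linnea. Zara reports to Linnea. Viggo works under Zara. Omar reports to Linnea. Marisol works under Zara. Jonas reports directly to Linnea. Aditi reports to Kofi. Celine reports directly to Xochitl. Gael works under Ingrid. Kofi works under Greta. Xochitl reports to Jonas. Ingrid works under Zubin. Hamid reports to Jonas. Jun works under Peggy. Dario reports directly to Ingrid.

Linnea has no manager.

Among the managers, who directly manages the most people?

Direct-report counts: Linnea has 6; Zara has 2; Marisol has 2; Omar has 3; Freya has 1; Declan has 1; Peggy has 1; Ursula has 1; Hiro has 3; Greta has 1; Kofi has 1; Jonas has 4; Gideon has 2; Xochitl has 1; Esme has 1; Hamid has 1; Zubin has 1; Ingrid has 3. The largest is 6, held by Linnea.

Linnea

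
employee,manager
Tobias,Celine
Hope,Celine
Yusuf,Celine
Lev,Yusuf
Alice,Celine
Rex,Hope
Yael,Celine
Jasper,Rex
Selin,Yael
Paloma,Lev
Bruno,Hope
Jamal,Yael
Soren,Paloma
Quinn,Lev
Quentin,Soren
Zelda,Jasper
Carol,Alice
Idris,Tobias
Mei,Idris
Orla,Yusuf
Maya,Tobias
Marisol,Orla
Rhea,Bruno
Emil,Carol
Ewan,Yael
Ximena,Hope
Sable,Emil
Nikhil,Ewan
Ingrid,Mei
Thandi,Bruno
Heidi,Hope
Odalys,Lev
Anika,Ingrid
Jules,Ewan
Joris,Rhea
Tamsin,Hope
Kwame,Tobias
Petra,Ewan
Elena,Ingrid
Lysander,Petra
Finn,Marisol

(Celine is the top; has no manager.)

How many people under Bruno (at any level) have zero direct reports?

The people in Bruno's organization with no one reporting to them are Thandi, Joris. That is 2.

2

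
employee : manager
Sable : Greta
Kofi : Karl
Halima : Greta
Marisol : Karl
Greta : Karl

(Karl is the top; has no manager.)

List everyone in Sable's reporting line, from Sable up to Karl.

Sable reports to Greta. Greta reports to Karl. Karl is at the top.

Sable -> Greta -> Karl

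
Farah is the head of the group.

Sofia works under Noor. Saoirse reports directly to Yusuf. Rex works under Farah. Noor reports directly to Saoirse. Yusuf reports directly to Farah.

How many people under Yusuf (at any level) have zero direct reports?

The only person in Yusuf's organization with no one reporting to them is Sofia. That is 1.

1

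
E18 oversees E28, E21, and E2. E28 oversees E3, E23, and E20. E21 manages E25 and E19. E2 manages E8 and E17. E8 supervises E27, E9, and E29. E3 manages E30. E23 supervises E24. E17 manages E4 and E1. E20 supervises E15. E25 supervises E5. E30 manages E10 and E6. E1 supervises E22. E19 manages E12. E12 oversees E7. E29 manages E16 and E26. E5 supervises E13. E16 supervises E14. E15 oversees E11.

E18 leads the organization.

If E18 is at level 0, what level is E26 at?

4

Chain from E26 up to E18: E26 → E29 → E8 → E2 → E18. That is 4 steps up, so E26 is 4 levels below E18.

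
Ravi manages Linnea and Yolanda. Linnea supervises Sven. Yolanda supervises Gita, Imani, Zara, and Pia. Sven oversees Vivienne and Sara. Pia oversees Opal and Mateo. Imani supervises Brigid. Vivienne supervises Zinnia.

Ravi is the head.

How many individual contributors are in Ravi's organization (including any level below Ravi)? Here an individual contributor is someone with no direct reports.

7

The people in Ravi's organization with no one reporting to them are Zara, Gita, Brigid, Opal, Mateo, Sara, Zinnia. That is 7.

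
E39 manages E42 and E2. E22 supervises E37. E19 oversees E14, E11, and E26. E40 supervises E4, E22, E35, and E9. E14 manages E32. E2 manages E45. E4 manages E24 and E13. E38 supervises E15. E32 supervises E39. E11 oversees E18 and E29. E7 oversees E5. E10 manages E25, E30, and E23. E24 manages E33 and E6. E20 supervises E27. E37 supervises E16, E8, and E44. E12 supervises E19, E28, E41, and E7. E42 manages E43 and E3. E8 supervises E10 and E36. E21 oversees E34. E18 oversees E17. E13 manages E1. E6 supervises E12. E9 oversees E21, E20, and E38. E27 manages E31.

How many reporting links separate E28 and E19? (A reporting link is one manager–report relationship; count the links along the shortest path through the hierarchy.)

E28 is 1 level below E12, and E19 is 1 level below E12 (their lowest common manager). The shortest path runs up from E28 to E12 and back down to E19: 1 + 1 = 2 links.

2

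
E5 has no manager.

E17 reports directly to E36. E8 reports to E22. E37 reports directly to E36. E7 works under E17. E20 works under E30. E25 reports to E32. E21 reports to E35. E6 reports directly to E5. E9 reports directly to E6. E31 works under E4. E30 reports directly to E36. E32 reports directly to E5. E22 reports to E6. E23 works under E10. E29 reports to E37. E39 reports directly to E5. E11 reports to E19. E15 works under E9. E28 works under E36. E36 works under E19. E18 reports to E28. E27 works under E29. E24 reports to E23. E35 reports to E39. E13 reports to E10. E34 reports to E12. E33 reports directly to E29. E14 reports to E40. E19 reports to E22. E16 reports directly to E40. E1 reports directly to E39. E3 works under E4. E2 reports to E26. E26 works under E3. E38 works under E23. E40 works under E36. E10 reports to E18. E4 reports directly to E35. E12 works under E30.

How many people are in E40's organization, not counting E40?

2

E40 directly manages E14, E16. E14 has no reports. E16 has no reports. So E40's organization is 2 direct reports plus everyone under them: 1 + 1 = 2.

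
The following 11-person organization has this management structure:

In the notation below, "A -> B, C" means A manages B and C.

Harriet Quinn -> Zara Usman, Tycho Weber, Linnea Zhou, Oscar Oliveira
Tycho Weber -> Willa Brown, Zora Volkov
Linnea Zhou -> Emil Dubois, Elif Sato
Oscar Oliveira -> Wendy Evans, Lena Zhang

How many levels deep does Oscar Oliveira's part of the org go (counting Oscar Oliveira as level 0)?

1

The longest chain under Oscar Oliveira runs Oscar Oliveira → Lena Zhang, which is 1 level below Oscar Oliveira.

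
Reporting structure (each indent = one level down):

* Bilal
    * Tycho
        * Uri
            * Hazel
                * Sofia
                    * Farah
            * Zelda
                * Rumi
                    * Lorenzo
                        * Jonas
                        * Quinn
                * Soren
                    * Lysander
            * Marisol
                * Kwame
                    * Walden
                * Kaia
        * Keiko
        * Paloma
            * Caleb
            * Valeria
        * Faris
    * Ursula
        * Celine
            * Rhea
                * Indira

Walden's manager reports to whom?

Walden reports to Kwame, and Kwame reports to Marisol. So Walden's skip-level manager is Marisol.

Marisol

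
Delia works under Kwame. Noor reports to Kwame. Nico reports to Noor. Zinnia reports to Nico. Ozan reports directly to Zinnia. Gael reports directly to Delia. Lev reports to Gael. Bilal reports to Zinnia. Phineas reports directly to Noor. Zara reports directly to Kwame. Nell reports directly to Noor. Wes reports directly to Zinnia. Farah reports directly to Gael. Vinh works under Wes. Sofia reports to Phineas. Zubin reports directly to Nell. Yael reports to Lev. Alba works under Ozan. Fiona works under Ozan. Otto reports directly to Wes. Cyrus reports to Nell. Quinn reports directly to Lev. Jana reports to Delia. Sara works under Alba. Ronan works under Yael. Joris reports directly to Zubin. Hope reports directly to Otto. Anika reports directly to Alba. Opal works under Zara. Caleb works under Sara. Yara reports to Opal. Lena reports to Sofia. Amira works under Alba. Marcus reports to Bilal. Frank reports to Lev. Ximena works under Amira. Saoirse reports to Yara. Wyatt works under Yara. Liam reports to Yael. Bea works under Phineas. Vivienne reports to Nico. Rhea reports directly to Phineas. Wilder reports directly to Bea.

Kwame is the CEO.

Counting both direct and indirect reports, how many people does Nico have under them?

Nico directly manages Zinnia, Vivienne. Under Zinnia: Wes, Otto, Hope, Vinh, Bilal, Marcus, Ozan, Fiona, Alba, Amira, Ximena, Anika, Sara, Caleb (14). Vivienne has no reports. So Nico's organization is 2 direct reports plus everyone under them: 15 + 1 = 16.

16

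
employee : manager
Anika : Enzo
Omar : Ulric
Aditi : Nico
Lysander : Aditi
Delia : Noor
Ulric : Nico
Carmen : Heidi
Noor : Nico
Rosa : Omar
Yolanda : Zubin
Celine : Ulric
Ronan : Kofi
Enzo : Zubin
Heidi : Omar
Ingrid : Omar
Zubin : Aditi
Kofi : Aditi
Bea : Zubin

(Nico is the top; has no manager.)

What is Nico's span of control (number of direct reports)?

Nico directly manages Aditi, Ulric, Noor. That is 3 direct reports.

3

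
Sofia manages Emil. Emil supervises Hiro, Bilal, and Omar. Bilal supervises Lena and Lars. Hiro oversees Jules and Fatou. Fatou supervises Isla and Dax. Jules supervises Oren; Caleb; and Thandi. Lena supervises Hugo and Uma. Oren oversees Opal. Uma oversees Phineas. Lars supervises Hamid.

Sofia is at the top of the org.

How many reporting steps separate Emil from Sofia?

1

Chain from Emil up to Sofia: Emil → Sofia. That is 1 step up, so Emil is 1 level below Sofia.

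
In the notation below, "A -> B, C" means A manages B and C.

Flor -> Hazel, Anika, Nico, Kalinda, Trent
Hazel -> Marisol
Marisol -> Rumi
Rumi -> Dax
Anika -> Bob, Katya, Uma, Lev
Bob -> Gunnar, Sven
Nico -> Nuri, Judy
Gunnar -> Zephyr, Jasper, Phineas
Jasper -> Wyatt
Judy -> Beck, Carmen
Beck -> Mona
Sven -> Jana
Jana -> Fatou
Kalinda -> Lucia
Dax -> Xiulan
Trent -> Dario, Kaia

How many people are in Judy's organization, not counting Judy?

3

Judy directly manages Beck, Carmen. Under Beck: Mona (1). Carmen has no reports. So Judy's organization is 2 direct reports plus everyone under them: 2 + 1 = 3.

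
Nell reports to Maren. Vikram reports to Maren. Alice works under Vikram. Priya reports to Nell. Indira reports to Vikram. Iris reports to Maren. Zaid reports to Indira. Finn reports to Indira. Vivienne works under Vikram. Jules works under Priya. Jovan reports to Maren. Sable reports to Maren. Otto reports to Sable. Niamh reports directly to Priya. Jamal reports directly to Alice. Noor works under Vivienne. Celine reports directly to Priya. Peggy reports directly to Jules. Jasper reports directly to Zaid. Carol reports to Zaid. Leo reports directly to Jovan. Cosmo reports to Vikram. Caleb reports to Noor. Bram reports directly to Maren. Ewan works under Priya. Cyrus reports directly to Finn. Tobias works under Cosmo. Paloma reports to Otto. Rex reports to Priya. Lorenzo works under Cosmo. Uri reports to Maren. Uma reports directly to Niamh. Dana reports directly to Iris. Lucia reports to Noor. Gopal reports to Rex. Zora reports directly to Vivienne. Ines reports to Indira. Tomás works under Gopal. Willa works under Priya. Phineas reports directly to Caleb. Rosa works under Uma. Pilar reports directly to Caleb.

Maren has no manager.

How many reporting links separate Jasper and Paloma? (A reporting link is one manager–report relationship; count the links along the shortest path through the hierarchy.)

Jasper is 4 levels below Maren, and Paloma is 3 levels below Maren (their lowest common manager). The shortest path runs up from Jasper to Maren and back down to Paloma: 4 + 3 = 7 links.

7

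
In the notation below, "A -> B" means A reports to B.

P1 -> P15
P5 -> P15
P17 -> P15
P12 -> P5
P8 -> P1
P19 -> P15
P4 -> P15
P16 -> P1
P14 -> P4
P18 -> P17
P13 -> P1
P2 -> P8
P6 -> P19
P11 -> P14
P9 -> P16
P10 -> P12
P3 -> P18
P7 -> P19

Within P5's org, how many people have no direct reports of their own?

1

The only person in P5's organization with no one reporting to them is P10. That is 1.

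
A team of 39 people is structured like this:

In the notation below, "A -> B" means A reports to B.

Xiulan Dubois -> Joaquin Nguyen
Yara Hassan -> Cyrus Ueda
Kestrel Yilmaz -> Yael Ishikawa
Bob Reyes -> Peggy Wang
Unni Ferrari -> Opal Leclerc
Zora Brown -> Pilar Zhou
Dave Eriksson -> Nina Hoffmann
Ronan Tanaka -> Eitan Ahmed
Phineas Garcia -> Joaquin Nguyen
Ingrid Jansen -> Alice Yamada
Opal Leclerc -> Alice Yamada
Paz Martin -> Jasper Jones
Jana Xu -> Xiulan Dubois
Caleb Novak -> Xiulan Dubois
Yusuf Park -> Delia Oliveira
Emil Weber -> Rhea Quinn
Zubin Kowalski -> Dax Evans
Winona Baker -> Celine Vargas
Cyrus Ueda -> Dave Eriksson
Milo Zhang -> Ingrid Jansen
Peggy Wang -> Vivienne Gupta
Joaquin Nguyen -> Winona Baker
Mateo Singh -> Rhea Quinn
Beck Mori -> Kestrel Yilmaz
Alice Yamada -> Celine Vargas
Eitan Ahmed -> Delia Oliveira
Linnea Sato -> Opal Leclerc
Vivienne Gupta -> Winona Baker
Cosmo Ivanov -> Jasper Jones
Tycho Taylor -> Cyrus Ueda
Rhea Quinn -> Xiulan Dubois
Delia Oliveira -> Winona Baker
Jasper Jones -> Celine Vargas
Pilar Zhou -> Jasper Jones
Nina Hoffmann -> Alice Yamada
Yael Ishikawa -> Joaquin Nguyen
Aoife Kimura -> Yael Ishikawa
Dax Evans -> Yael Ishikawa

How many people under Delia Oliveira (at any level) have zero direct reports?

The people in Delia Oliveira's organization with no one reporting to them are Yusuf Park, Ronan Tanaka. That is 2.

2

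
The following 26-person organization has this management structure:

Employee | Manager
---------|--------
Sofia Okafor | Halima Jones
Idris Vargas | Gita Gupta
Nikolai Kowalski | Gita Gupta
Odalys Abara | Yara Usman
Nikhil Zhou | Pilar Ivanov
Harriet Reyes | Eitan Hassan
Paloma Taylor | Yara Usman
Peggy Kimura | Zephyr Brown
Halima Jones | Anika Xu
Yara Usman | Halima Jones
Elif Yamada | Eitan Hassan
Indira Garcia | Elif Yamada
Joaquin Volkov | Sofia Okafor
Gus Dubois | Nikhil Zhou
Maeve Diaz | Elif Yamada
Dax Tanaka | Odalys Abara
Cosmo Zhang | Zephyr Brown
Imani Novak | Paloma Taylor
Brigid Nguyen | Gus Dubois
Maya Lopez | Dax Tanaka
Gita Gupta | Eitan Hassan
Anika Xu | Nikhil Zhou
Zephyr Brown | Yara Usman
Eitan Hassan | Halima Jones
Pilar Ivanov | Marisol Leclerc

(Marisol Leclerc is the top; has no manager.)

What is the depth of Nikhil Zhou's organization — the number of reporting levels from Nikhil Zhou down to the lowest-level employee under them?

6

The longest chain under Nikhil Zhou runs Nikhil Zhou → Anika Xu → Halima Jones → Yara Usman → Odalys Abara → Dax Tanaka → Maya Lopez, which is 6 levels below Nikhil Zhou.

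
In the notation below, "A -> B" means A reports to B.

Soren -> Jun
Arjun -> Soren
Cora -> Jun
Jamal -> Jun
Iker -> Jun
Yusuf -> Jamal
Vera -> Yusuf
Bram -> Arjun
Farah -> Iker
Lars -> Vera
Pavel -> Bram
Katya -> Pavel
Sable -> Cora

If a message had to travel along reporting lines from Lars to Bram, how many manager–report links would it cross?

7

Lars is 4 levels below Jun, and Bram is 3 levels below Jun (their lowest common manager). The shortest path runs up from Lars to Jun and back down to Bram: 4 + 3 = 7 links.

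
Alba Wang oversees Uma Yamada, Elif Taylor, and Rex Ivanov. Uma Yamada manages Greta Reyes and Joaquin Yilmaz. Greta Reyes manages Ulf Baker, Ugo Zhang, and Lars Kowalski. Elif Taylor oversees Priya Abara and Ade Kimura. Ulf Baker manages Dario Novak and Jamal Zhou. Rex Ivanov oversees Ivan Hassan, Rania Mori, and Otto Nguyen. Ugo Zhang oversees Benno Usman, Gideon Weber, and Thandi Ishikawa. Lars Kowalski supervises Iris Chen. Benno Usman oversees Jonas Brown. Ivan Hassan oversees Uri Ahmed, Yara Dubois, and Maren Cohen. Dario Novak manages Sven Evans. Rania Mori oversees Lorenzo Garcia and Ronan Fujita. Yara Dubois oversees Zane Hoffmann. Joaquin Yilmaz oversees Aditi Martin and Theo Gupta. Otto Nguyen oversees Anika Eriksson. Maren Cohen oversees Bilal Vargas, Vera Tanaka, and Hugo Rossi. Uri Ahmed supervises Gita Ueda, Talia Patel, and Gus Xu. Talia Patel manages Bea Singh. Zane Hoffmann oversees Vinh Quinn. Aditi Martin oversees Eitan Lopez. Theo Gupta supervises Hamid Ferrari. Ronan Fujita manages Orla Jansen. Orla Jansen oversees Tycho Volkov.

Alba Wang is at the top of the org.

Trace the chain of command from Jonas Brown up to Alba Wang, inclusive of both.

Jonas Brown -> Benno Usman -> Ugo Zhang -> Greta Reyes -> Uma Yamada -> Alba Wang

Jonas Brown reports to Benno Usman. Benno Usman reports to Ugo Zhang. Ugo Zhang reports to Greta Reyes. Greta Reyes reports to Uma Yamada. Uma Yamada reports to Alba Wang. Alba Wang is at the top.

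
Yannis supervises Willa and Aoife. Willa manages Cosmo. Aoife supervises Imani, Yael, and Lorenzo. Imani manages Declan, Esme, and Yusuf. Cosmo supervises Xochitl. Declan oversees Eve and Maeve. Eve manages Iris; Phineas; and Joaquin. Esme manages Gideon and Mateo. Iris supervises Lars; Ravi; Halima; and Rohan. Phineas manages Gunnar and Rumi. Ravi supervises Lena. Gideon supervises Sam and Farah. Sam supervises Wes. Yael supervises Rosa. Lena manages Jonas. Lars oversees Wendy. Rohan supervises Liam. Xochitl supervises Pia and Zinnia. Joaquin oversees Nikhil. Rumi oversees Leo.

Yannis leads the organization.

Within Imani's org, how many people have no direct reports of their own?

12

The people in Imani's organization with no one reporting to them are Yusuf, Mateo, Farah, Wes, Maeve, Nikhil, Leo, Gunnar, Halima, Liam, Wendy, Jonas. That is 12.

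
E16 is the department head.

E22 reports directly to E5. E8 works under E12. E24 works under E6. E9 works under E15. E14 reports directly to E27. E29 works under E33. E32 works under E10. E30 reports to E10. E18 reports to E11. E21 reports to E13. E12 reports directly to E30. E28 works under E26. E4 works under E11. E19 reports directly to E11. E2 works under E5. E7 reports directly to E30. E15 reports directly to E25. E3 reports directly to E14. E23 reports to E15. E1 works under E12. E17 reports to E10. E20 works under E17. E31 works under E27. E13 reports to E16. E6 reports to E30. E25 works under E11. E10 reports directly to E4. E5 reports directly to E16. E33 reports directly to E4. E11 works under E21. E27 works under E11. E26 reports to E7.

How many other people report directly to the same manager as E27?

4

E27 reports to E11. E11's other direct reports are E25, E4, E18, E19 — 4 peers.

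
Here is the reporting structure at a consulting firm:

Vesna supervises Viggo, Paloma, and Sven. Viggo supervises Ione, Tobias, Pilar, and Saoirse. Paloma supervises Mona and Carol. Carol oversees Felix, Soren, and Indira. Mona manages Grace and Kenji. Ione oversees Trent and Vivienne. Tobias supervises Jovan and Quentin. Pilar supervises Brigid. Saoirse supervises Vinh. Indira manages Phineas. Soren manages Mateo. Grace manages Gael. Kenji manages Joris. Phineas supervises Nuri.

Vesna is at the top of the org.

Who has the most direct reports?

Direct-report counts: Vesna has 3; Paloma has 2; Mona has 2; Kenji has 1; Grace has 1; Carol has 3; Soren has 1; Indira has 1; Phineas has 1; Viggo has 4; Saoirse has 1; Pilar has 1; Tobias has 2; Ione has 2. The largest is 4, held by Viggo.

Viggo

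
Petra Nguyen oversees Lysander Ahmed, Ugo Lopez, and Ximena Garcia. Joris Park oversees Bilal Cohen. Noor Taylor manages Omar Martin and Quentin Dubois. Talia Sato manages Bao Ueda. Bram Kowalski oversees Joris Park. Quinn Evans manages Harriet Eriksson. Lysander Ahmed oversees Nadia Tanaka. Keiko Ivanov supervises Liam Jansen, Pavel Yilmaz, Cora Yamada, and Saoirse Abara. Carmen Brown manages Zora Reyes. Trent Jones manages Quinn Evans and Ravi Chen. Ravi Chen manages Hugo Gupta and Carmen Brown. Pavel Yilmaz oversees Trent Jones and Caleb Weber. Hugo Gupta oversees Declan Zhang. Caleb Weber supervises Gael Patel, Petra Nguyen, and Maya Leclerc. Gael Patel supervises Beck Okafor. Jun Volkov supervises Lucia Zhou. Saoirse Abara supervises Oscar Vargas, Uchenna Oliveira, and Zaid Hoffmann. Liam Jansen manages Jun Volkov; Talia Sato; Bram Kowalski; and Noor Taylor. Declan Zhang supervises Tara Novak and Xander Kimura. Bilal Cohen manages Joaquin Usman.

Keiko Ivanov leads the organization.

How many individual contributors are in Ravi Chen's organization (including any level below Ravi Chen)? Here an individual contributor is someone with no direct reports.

The people in Ravi Chen's organization with no one reporting to them are Zora Reyes, Xander Kimura, Tara Novak. That is 3.

3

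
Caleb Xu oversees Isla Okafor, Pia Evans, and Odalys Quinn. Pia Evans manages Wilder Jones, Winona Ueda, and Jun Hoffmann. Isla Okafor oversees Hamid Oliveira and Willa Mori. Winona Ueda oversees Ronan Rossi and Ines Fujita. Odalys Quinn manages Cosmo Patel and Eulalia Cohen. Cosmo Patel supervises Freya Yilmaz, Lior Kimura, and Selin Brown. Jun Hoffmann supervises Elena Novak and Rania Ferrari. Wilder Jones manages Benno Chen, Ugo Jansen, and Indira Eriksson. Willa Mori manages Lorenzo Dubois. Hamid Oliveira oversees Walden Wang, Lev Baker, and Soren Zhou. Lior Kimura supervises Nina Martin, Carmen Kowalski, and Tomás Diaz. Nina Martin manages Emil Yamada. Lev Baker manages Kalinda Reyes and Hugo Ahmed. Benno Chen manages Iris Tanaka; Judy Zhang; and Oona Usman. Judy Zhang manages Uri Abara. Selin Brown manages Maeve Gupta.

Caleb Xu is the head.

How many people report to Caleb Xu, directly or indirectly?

Caleb Xu directly manages Pia Evans, Isla Okafor, Odalys Quinn. Under Pia Evans: Wilder Jones, Indira Eriksson, Ugo Jansen, Benno Chen, Oona Usman, Judy Zhang, Uri Abara, Iris Tanaka, Jun Hoffmann, Rania Ferrari, Elena Novak, Winona Ueda, Ines Fujita, Ronan Rossi (14). Under Isla Okafor: Hamid Oliveira, Walden Wang, Soren Zhou, Lev Baker, Hugo Ahmed, Kalinda Reyes, Willa Mori, Lorenzo Dubois (8). Under Odalys Quinn: Eulalia Cohen, Cosmo Patel, Selin Brown, Maeve Gupta, Lior Kimura, Tomás Diaz, Carmen Kowalski, Nina Martin, Emil Yamada, Freya Yilmaz (10). So Caleb Xu's organization is 3 direct reports plus everyone under them: 15 + 9 + 11 = 35.

35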